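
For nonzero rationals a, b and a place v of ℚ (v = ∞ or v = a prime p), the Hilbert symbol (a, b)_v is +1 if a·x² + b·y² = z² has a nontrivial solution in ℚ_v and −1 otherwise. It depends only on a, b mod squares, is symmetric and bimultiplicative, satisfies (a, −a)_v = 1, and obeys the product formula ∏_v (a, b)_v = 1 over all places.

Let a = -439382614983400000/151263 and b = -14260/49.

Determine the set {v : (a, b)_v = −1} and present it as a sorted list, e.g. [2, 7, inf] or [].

Mod squares: a ≡ -151252255, b ≡ -3565. Check v ∈ {∞, 2, 3, 5, 7, 11, 19, 23, 29, 31}.
v=2: v_2(a)=6, v_2(b)=2; units ≡ 1, 3 (mod 8); ε·ε+αω+βω = 0·1+6·1+2·0 ≡ 0  ⇒  (a,b)_2 = +1.
v=7: a=7^-5·(≡2), b=7^-2·(≡6) mod 7; (2|7)=+1, (6|7)=-1; (−1)^{-5·-2·3}·(+1)^-2·(-1)^-5 = -1.
v=23: a=23^3·(≡20), b=23^1·(≡8) mod 23; (20|23)=-1, (8|23)=+1; (−1)^{3·1·11}·(-1)^1·(+1)^3 = +1.
v=11: a=11^1·(≡3), b=11^0·(≡8) mod 11; (3|11)=+1, (8|11)=-1; (−1)^{1·0·5}·(+1)^0·(-1)^1 = -1.
v=19: a=19^1·(≡15), b=19^0·(≡6) mod 19; (15|19)=-1, (6|19)=+1; (−1)^{1·0·9}·(-1)^0·(+1)^1 = +1.
v=29: a=29^1·(≡21), b=29^0·(≡12) mod 29; (21|29)=-1, (12|29)=-1; (−1)^{1·0·14}·(-1)^0·(-1)^1 = -1.
v=∞: -151252255 < 0 and -3565 < 0  ⇒  (a,b)_∞ = -1.
v=31: a=31^3·(≡2), b=31^1·(≡2) mod 31; (2|31)=+1, (2|31)=+1; (−1)^{3·1·15}·(+1)^1·(+1)^3 = -1.
v=3: a=3^-2·(≡2), b=3^0·(≡2) mod 3; (2|3)=-1, (2|3)=-1; (−1)^{-2·0·1}·(-1)^0·(-1)^-2 = +1.
v=5: a=5^5·(≡4), b=5^1·(≡2) mod 5; (4|5)=+1, (2|5)=-1; (−1)^{5·1·2}·(+1)^1·(-1)^5 = -1.
Ram(-151252255, -3565) = {5, 7, 11, 29, 31, ∞}; no ℚ_5-point on the conic.

[5, 7, 11, 29, 31, inf]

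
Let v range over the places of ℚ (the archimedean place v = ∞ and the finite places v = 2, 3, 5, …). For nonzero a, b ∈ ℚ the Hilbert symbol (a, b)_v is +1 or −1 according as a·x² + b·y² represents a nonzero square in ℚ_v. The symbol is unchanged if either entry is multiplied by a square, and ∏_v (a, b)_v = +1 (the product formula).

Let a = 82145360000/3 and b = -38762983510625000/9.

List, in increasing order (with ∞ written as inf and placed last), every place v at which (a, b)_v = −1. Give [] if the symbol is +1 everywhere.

(a, b) ≡ (21318, -170) mod (ℚ^×)²; places V = {2, 3, 5, 11, 17, 19, ∞}.
(a,b)_17: α=3, u≡8; β=5, v≡12 (mod 17); (8|17)=+1, (12|17)=-1; sign (−1)^0·+1^5·-1^3 = -1.
(a,b)_3: α=-1, u≡2; β=-2, v≡1 (mod 3); (2|3)=-1, (1|3)=+1; sign (−1)^0·-1^-2·+1^-1 = +1.
(a,b)_5: α=4, u≡2; β=7, v≡1 (mod 5); (2|5)=-1, (1|5)=+1; sign (−1)^0·-1^7·+1^4 = -1.
(a,b)_∞: sgn(21318)=+, sgn(-170)=−, so +1.
(a,b)_19: α=1, u≡17; β=2, v≡17 (mod 19); (17|19)=+1, (17|19)=+1; sign (−1)^0·+1^2·+1^1 = +1.
(a,b)_11: α=1, u≡10; β=2, v≡2 (mod 11); (10|11)=-1, (2|11)=-1; sign (−1)^0·-1^2·-1^1 = -1.
(a,b)_2: α=7, β=3; u≡3, v≡3 (mod 8); ε(u)ε(v)=1·1, αω(v)=7·1, βω(u)=3·1; sum ≡ 1  ⇒  -1.
Ram(21318, -170) = {2, 5, 11, 17}; no ℚ_2-point on the conic.

[2, 5, 11, 17]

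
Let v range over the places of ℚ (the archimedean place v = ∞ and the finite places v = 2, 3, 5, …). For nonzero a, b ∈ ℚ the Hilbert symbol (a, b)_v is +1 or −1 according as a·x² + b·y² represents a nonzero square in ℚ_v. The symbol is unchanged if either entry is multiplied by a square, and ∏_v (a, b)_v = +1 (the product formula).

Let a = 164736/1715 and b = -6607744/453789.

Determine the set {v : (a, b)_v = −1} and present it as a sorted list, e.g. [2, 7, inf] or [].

[3, 13]

(a, b) ≡ (10010, -6006) mod (ℚ^×)²; places V = {2, 3, 5, 7, 11, 13, 19, ∞}.
(a,b)_∞: sgn(10010)=+, sgn(-6006)=−, so +1.
(a,b)_11: α=1, u≡6; β=1, v≡1 (mod 11); (6|11)=-1, (1|11)=+1; sign (−1)^1·-1^1·+1^1 = +1.
(a,b)_7: α=-3, u≡1; β=-5, v≡3 (mod 7); (1|7)=+1, (3|7)=-1; sign (−1)^1·+1^-5·-1^-3 = +1.
(a,b)_19: α=0, u≡5; β=2, v≡1 (mod 19); (5|19)=+1, (1|19)=+1; sign (−1)^0·+1^2·+1^0 = +1.
(a,b)_3: α=2, u≡2; β=-3, v≡2 (mod 3); (2|3)=-1, (2|3)=-1; sign (−1)^0·-1^-3·-1^2 = -1.
(a,b)_2: α=7, β=7; u≡5, v≡5 (mod 8); ε(u)ε(v)=0·0, αω(v)=7·1, βω(u)=7·1; sum ≡ 0  ⇒  +1.
(a,b)_5: α=-1, u≡2; β=0, v≡4 (mod 5); (2|5)=-1, (4|5)=+1; sign (−1)^0·-1^0·+1^-1 = +1.
(a,b)_13: α=1, u≡3; β=1, v≡7 (mod 13); (3|13)=+1, (7|13)=-1; sign (−1)^0·+1^1·-1^1 = -1.
|Ram(10010, -6006)| = 2, even; anisotropic at {3, 13}.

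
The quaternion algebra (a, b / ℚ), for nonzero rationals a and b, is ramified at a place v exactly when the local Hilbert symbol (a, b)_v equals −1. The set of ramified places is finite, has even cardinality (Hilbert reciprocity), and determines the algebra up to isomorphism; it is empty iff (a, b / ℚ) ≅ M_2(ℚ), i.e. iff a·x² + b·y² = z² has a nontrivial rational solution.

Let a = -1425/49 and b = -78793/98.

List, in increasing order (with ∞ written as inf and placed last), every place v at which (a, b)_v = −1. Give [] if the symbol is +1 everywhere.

(a, b) ≡ (-57, -157586) mod (ℚ^×)²; places V = {2, 3, 5, 7, 11, 13, 19, 29, ∞}.
(a,b)_13: α=0, u≡7; β=1, v≡7 (mod 13); (7|13)=-1, (7|13)=-1; sign (−1)^0·-1^1·-1^0 = -1.
(a,b)_7: α=-2, u≡3; β=-2, v≡3 (mod 7); (3|7)=-1, (3|7)=-1; sign (−1)^0·-1^-2·-1^-2 = +1.
(a,b)_∞: sgn(-57)=−, sgn(-157586)=−, so -1.
(a,b)_29: α=0, u≡23; β=1, v≡14 (mod 29); (23|29)=+1, (14|29)=-1; sign (−1)^0·+1^1·-1^0 = +1.
(a,b)_11: α=0, u≡1; β=1, v≡2 (mod 11); (1|11)=+1, (2|11)=-1; sign (−1)^0·+1^1·-1^0 = +1.
(a,b)_2: α=0, β=-1; u≡7, v≡7 (mod 8); ε(u)ε(v)=1·1, αω(v)=0·0, βω(u)=-1·0; sum ≡ 1  ⇒  -1.
(a,b)_5: α=2, u≡2; β=0, v≡4 (mod 5); (2|5)=-1, (4|5)=+1; sign (−1)^0·-1^0·+1^2 = +1.
(a,b)_19: α=1, u≡7; β=1, v≡11 (mod 19); (7|19)=+1, (11|19)=+1; sign (−1)^1·+1^1·+1^1 = -1.
(a,b)_3: α=1, u≡2; β=0, v≡1 (mod 3); (2|3)=-1, (1|3)=+1; sign (−1)^0·-1^0·+1^1 = +1.
(-57, -157586 / ℚ) ramifies at {2, 13, 19, ∞}: a division algebra.

[2, 13, 19, inf]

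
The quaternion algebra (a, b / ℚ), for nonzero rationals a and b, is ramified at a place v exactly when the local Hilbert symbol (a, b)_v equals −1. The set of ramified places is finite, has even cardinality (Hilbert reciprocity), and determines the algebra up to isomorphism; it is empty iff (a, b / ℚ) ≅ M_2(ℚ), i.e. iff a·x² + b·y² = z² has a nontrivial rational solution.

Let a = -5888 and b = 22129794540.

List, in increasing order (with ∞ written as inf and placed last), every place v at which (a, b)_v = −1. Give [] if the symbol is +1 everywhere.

(a, b) ≡ (-23, 2635) mod (ℚ^×)²; places V = {2, 3, 5, 7, 17, 23, 31, ∞}.
(a,b)_5: α=0, u≡2; β=1, v≡3 (mod 5); (2|5)=-1, (3|5)=-1; sign (−1)^0·-1^1·-1^0 = -1.
(a,b)_31: α=0, u≡2; β=1, v≡29 (mod 31); (2|31)=+1, (29|31)=-1; sign (−1)^0·+1^1·-1^0 = +1.
(a,b)_2: α=8, β=2; u≡1, v≡3 (mod 8); ε(u)ε(v)=0·1, αω(v)=8·1, βω(u)=2·0; sum ≡ 0  ⇒  +1.
(a,b)_17: α=0, u≡11; β=1, v≡9 (mod 17); (11|17)=-1, (9|17)=+1; sign (−1)^0·-1^1·+1^0 = -1.
(a,b)_∞: sgn(-23)=−, sgn(2635)=+, so +1.
(a,b)_7: α=0, u≡6; β=2, v≡3 (mod 7); (6|7)=-1, (3|7)=-1; sign (−1)^0·-1^2·-1^0 = +1.
(a,b)_23: α=1, u≡20; β=2, v≡9 (mod 23); (20|23)=-1, (9|23)=+1; sign (−1)^0·-1^2·+1^1 = +1.
(a,b)_3: α=0, u≡1; β=4, v≡1 (mod 3); (1|3)=+1, (1|3)=+1; sign (−1)^0·+1^4·+1^0 = +1.
Ram(-23, 2635) = {5, 17}; no ℚ_5-point on the conic.

[5, 17]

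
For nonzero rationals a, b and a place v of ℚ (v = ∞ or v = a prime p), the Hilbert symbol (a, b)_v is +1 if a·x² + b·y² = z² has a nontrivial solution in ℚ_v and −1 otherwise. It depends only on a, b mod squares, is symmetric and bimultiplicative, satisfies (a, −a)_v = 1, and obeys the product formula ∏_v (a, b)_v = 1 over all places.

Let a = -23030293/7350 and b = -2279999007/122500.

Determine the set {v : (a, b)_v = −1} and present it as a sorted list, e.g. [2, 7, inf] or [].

(a, b) ≡ (-78, -143) mod (ℚ^×)²; places V = {2, 3, 5, 7, 11, 13, ∞}.
(a,b)_11: α=6, u≡10; β=7, v≡1 (mod 11); (10|11)=-1, (1|11)=+1; sign (−1)^0·-1^7·+1^6 = -1.
(a,b)_5: α=-2, u≡3; β=-4, v≡3 (mod 5); (3|5)=-1, (3|5)=-1; sign (−1)^0·-1^-4·-1^-2 = +1.
(a,b)_7: α=-2, u≡5; β=-2, v≡1 (mod 7); (5|7)=-1, (1|7)=+1; sign (−1)^0·-1^-2·+1^-2 = +1.
(a,b)_2: α=-1, β=-2; u≡1, v≡1 (mod 8); ε(u)ε(v)=0·0, αω(v)=-1·0, βω(u)=-2·0; sum ≡ 0  ⇒  +1.
(a,b)_∞: sgn(-78)=−, sgn(-143)=−, so -1.
(a,b)_3: α=-1, u≡1; β=2, v≡1 (mod 3); (1|3)=+1, (1|3)=+1; sign (−1)^0·+1^2·+1^-1 = +1.
(a,b)_13: α=1, u≡8; β=1, v≡8 (mod 13); (8|13)=-1, (8|13)=-1; sign (−1)^0·-1^1·-1^1 = +1.
|Ram(-78, -143)| = 2, even; anisotropic at {11, ∞}.

[11, inf]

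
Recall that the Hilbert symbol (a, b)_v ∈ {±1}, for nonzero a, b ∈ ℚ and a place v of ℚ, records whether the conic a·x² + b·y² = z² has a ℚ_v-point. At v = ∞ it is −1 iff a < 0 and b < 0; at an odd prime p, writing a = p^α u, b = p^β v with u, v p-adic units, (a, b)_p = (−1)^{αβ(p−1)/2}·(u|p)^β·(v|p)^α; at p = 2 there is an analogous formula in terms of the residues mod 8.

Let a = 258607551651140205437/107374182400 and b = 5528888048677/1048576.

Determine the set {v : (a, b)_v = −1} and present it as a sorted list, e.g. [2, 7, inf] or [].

(a, b) ≡ (5957, 37) mod (ℚ^×)²; places V = {2, 5, 7, 11, 23, 37, ∞}.
(a,b)_∞: sgn(5957)=+, sgn(37)=+, so +1.
(a,b)_37: α=1, u≡8; β=1, v≡27 (mod 37); (8|37)=-1, (27|37)=+1; sign (−1)^0·-1^1·+1^1 = -1.
(a,b)_2: α=-32, β=-20; u≡5, v≡5 (mod 8); ε(u)ε(v)=0·0, αω(v)=-32·1, βω(u)=-20·1; sum ≡ 0  ⇒  +1.
(a,b)_5: α=-2, u≡2; β=0, v≡2 (mod 5); (2|5)=-1, (2|5)=-1; sign (−1)^0·-1^0·-1^-2 = +1.
(a,b)_11: α=2, u≡7; β=0, v≡4 (mod 11); (7|11)=-1, (4|11)=+1; sign (−1)^0·-1^0·+1^2 = +1.
(a,b)_23: α=3, u≡3; β=2, v≡15 (mod 23); (3|23)=+1, (15|23)=-1; sign (−1)^0·+1^2·-1^3 = -1.
(a,b)_7: α=15, u≡2; β=10, v≡2 (mod 7); (2|7)=+1, (2|7)=+1; sign (−1)^0·+1^10·+1^15 = +1.
|Ram(5957, 37)| = 2, even; anisotropic at {23, 37}.

[23, 37]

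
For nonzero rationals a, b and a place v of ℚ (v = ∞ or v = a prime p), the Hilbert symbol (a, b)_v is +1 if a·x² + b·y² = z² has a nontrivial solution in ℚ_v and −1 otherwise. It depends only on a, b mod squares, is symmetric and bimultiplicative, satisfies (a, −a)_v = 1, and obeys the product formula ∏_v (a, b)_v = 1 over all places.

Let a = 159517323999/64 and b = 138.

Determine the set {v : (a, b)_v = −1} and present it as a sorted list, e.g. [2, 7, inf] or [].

(a, b) ≡ (24312959, 138) mod (ℚ^×)²; places V = {2, 3, 11, 23, 31, 37, 41, 47, ∞}.
(a,b)_31: α=1, u≡14; β=0, v≡14 (mod 31); (14|31)=+1, (14|31)=+1; sign (−1)^0·+1^0·+1^1 = +1.
(a,b)_23: α=0, u≡9; β=1, v≡6 (mod 23); (9|23)=+1, (6|23)=+1; sign (−1)^0·+1^1·+1^0 = +1.
(a,b)_37: α=1, u≡23; β=0, v≡27 (mod 37); (23|37)=-1, (27|37)=+1; sign (−1)^0·-1^0·+1^1 = +1.
(a,b)_3: α=8, u≡2; β=1, v≡1 (mod 3); (2|3)=-1, (1|3)=+1; sign (−1)^0·-1^1·+1^8 = -1.
(a,b)_2: α=-6, β=1; u≡7, v≡5 (mod 8); ε(u)ε(v)=1·0, αω(v)=-6·1, βω(u)=1·0; sum ≡ 0  ⇒  +1.
(a,b)_41: α=1, u≡31; β=0, v≡15 (mod 41); (31|41)=+1, (15|41)=-1; sign (−1)^0·+1^0·-1^1 = -1.
(a,b)_47: α=1, u≡33; β=0, v≡44 (mod 47); (33|47)=-1, (44|47)=-1; sign (−1)^0·-1^0·-1^1 = -1.
(a,b)_11: α=1, u≡7; β=0, v≡6 (mod 11); (7|11)=-1, (6|11)=-1; sign (−1)^0·-1^0·-1^1 = -1.
(a,b)_∞: sgn(24312959)=+, sgn(138)=+, so +1.
(24312959, 138 / ℚ) ramifies at {3, 11, 41, 47}: a division algebra.

[3, 11, 41, 47]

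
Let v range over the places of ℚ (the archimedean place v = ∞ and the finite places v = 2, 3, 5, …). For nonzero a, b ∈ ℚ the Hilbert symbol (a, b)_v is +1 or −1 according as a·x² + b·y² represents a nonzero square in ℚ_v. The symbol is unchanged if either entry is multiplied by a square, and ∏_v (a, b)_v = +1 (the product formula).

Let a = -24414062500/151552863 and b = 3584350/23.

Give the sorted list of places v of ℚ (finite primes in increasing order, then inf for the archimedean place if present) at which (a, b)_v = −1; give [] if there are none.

(a, b) ≡ (-7, 67298) mod (ℚ^×)²; places V = {2, 3, 5, 7, 11, 19, 23, 47, ∞}.
(a,b)_19: α=0, u≡15; β=1, v≡14 (mod 19); (15|19)=-1, (14|19)=-1; sign (−1)^0·-1^1·-1^0 = -1.
(a,b)_23: α=0, u≡3; β=-1, v≡7 (mod 23); (3|23)=+1, (7|23)=-1; sign (−1)^0·+1^-1·-1^0 = +1.
(a,b)_47: α=-2, u≡30; β=0, v≡22 (mod 47); (30|47)=-1, (22|47)=-1; sign (−1)^0·-1^0·-1^-2 = +1.
(a,b)_3: α=-4, u≡2; β=0, v≡2 (mod 3); (2|3)=-1, (2|3)=-1; sign (−1)^0·-1^0·-1^-4 = +1.
(a,b)_11: α=-2, u≡3; β=1, v≡8 (mod 11); (3|11)=+1, (8|11)=-1; sign (−1)^0·+1^1·-1^-2 = +1.
(a,b)_2: α=2, β=1; u≡1, v≡1 (mod 8); ε(u)ε(v)=0·0, αω(v)=2·0, βω(u)=1·0; sum ≡ 0  ⇒  +1.
(a,b)_5: α=14, u≡2; β=2, v≡3 (mod 5); (2|5)=-1, (3|5)=-1; sign (−1)^0·-1^2·-1^14 = +1.
(a,b)_7: α=-1, u≡3; β=3, v≡3 (mod 7); (3|7)=-1, (3|7)=-1; sign (−1)^1·-1^3·-1^-1 = -1.
(a,b)_∞: sgn(-7)=−, sgn(67298)=+, so +1.
|Ram(-7, 67298)| = 2, even; anisotropic at {7, 19}.

[7, 19]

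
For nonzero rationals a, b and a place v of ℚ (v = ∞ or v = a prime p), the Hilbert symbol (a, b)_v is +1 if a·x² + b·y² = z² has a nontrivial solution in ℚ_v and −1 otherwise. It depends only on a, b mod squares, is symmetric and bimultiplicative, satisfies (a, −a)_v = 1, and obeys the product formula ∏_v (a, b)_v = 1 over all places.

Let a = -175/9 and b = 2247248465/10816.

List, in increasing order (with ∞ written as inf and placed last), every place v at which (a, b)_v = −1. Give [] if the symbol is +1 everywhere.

(a, b) ≡ (-7, 6225065) mod (ℚ^×)²; places V = {2, 3, 5, 7, 11, 13, 19, 23, 37, ∞}.
(a,b)_7: α=1, u≡5; β=1, v≡4 (mod 7); (5|7)=-1, (4|7)=+1; sign (−1)^1·-1^1·+1^1 = +1.
(a,b)_∞: sgn(-7)=−, sgn(6225065)=+, so +1.
(a,b)_2: α=0, β=-6; u≡1, v≡1 (mod 8); ε(u)ε(v)=0·0, αω(v)=0·0, βω(u)=-6·0; sum ≡ 0  ⇒  +1.
(a,b)_11: α=0, u≡5; β=1, v≡5 (mod 11); (5|11)=+1, (5|11)=+1; sign (−1)^0·+1^1·+1^0 = +1.
(a,b)_13: α=0, u≡8; β=-2, v≡6 (mod 13); (8|13)=-1, (6|13)=-1; sign (−1)^0·-1^-2·-1^0 = +1.
(a,b)_37: α=0, u≡34; β=1, v≡14 (mod 37); (34|37)=+1, (14|37)=-1; sign (−1)^0·+1^1·-1^0 = +1.
(a,b)_23: α=0, u≡1; β=1, v≡22 (mod 23); (1|23)=+1, (22|23)=-1; sign (−1)^0·+1^1·-1^0 = +1.
(a,b)_3: α=-2, u≡2; β=0, v≡2 (mod 3); (2|3)=-1, (2|3)=-1; sign (−1)^0·-1^0·-1^-2 = +1.
(a,b)_19: α=0, u≡8; β=3, v≡15 (mod 19); (8|19)=-1, (15|19)=-1; sign (−1)^0·-1^3·-1^0 = -1.
(a,b)_5: α=2, u≡2; β=1, v≡3 (mod 5); (2|5)=-1, (3|5)=-1; sign (−1)^0·-1^1·-1^2 = -1.
(-7, 6225065 / ℚ) ramifies at {5, 19}: a division algebra.

[5, 19]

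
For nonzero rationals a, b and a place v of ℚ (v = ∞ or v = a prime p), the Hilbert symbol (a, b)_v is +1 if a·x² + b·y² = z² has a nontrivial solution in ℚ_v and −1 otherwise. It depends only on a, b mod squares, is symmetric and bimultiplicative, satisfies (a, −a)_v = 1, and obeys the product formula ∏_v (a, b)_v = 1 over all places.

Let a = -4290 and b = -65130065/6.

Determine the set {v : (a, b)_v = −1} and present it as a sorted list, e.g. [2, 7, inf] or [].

[2, 11, 13, inf]

(a, b) ≡ (-4290, -390) mod (ℚ^×)²; places V = {2, 3, 5, 7, 11, 13, ∞}.
(a,b)_7: α=0, u≡1; β=2, v≡4 (mod 7); (1|7)=+1, (4|7)=+1; sign (−1)^0·+1^2·+1^0 = +1.
(a,b)_3: α=1, u≡1; β=-1, v≡2 (mod 3); (1|3)=+1, (2|3)=-1; sign (−1)^1·+1^-1·-1^1 = +1.
(a,b)_13: α=1, u≡8; β=3, v≡10 (mod 13); (8|13)=-1, (10|13)=+1; sign (−1)^0·-1^3·+1^1 = -1.
(a,b)_11: α=1, u≡6; β=2, v≡7 (mod 11); (6|11)=-1, (7|11)=-1; sign (−1)^0·-1^2·-1^1 = -1.
(a,b)_5: α=1, u≡2; β=1, v≡2 (mod 5); (2|5)=-1, (2|5)=-1; sign (−1)^0·-1^1·-1^1 = +1.
(a,b)_2: α=1, β=-1; u≡7, v≡5 (mod 8); ε(u)ε(v)=1·0, αω(v)=1·1, βω(u)=-1·0; sum ≡ 1  ⇒  -1.
(a,b)_∞: sgn(-4290)=−, sgn(-390)=−, so -1.
|Ram(-4290, -390)| = 4, even; anisotropic at {2, 11, 13, ∞}.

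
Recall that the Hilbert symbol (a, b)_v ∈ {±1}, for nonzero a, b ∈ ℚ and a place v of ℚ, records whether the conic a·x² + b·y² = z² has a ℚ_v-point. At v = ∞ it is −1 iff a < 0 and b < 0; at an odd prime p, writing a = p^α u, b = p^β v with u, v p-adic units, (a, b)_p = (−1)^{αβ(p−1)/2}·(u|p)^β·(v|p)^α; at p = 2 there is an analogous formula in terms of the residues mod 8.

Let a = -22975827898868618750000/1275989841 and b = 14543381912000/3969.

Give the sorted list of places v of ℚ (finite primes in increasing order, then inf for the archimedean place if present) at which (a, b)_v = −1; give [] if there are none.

Mod squares: a ≡ -899, b ≡ 9458495. Check v ∈ {∞, 2, 3, 5, 7, 29, 31, 37, 41, 43}.
v=2: v_2(a)=4, v_2(b)=6; units ≡ 5, 7 (mod 8); ε·ε+αω+βω = 0·1+4·0+6·1 ≡ 0  ⇒  (a,b)_2 = +1.
v=31: a=31^3·(≡9), b=31^2·(≡3) mod 31; (9|31)=+1, (3|31)=-1; (−1)^{3·2·15}·(+1)^2·(-1)^3 = -1.
v=7: a=7^-4·(≡4), b=7^-2·(≡1) mod 7; (4|7)=+1, (1|7)=+1; (−1)^{-4·-2·3}·(+1)^-2·(+1)^-4 = +1.
v=29: a=29^1·(≡10), b=29^1·(≡11) mod 29; (10|29)=-1, (11|29)=-1; (−1)^{1·1·14}·(-1)^1·(-1)^1 = +1.
v=∞: -899 < 0 and 9458495 > 0  ⇒  (a,b)_∞ = +1.
v=3: a=3^-12·(≡1), b=3^-4·(≡2) mod 3; (1|3)=+1, (2|3)=-1; (−1)^{-12·-4·1}·(+1)^-4·(-1)^-12 = +1.
v=37: a=37^2·(≡9), b=37^1·(≡13) mod 37; (9|37)=+1, (13|37)=-1; (−1)^{2·1·18}·(+1)^1·(-1)^2 = +1.
v=43: a=43^2·(≡10), b=43^1·(≡39) mod 43; (10|43)=+1, (39|43)=-1; (−1)^{2·1·21}·(+1)^1·(-1)^2 = +1.
v=5: a=5^8·(≡1), b=5^3·(≡4) mod 5; (1|5)=+1, (4|5)=+1; (−1)^{8·3·2}·(+1)^3·(+1)^8 = +1.
v=41: a=41^2·(≡28), b=41^1·(≡27) mod 41; (28|41)=-1, (27|41)=-1; (−1)^{2·1·20}·(-1)^1·(-1)^2 = -1.
Ram(-899, 9458495) = {31, 41}; no ℚ_31-point on the conic.

[31, 41]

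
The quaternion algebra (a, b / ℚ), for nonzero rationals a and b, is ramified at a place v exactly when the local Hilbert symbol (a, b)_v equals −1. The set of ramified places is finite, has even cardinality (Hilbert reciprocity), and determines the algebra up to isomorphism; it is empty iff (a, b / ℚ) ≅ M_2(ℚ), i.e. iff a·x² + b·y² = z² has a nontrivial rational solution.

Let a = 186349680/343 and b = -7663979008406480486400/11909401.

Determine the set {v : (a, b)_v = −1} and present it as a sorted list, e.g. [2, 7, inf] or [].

[3, 7]

Mod squares: a ≡ 74865, b ≡ -2139. Check v ∈ {∞, 2, 3, 5, 7, 11, 17, 19, 23, 29, 31, 47}.
v=2: v_2(a)=4, v_2(b)=22; units ≡ 1, 5 (mod 8); ε·ε+αω+βω = 0·0+4·1+22·0 ≡ 0  ⇒  (a,b)_2 = +1.
v=11: a=11^2·(≡7), b=11^0·(≡7) mod 11; (7|11)=-1, (7|11)=-1; (−1)^{2·0·5}·(-1)^0·(-1)^2 = +1.
v=29: a=29^0·(≡23), b=29^-2·(≡1) mod 29; (23|29)=+1, (1|29)=+1; (−1)^{0·-2·14}·(+1)^-2·(+1)^0 = +1.
v=∞: 74865 > 0 and -2139 < 0  ⇒  (a,b)_∞ = +1.
v=17: a=17^0·(≡5), b=17^-2·(≡5) mod 17; (5|17)=-1, (5|17)=-1; (−1)^{0·-2·8}·(-1)^-2·(-1)^0 = +1.
v=7: a=7^-3·(≡6), b=7^-2·(≡6) mod 7; (6|7)=-1, (6|7)=-1; (−1)^{-3·-2·3}·(-1)^-2·(-1)^-3 = -1.
v=47: a=47^0·(≡43), b=47^2·(≡31) mod 47; (43|47)=-1, (31|47)=-1; (−1)^{0·2·23}·(-1)^2·(-1)^0 = +1.
v=3: a=3^3·(≡1), b=3^5·(≡1) mod 3; (1|3)=+1, (1|3)=+1; (−1)^{3·5·1}·(+1)^5·(+1)^3 = -1.
v=19: a=19^0·(≡17), b=19^2·(≡18) mod 19; (17|19)=+1, (18|19)=-1; (−1)^{0·2·9}·(+1)^2·(-1)^0 = +1.
v=5: a=5^1·(≡2), b=5^2·(≡4) mod 5; (2|5)=-1, (4|5)=+1; (−1)^{1·2·2}·(-1)^2·(+1)^1 = +1.
v=31: a=31^1·(≡4), b=31^1·(≡3) mod 31; (4|31)=+1, (3|31)=-1; (−1)^{1·1·15}·(+1)^1·(-1)^1 = +1.
v=23: a=23^1·(≡2), b=23^3·(≡7) mod 23; (2|23)=+1, (7|23)=-1; (−1)^{1·3·11}·(+1)^3·(-1)^1 = +1.
Ram(74865, -2139) = {3, 7}; no ℚ_3-point on the conic.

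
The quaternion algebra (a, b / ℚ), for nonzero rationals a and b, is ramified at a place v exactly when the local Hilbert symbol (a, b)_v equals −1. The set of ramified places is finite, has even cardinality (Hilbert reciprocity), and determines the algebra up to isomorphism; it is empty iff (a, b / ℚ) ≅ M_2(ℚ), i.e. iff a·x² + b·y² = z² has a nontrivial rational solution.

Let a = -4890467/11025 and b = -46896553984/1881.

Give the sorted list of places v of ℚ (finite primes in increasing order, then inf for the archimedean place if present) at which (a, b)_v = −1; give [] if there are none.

Mod squares: a ≡ -13547, b ≡ -2490026. Check v ∈ {∞, 2, 3, 5, 7, 11, 19, 23, 31, 37}.
v=7: a=7^-2·(≡6), b=7^1·(≡1) mod 7; (6|7)=-1, (1|7)=+1; (−1)^{-2·1·3}·(-1)^1·(+1)^-2 = -1.
v=37: a=37^0·(≡29), b=37^1·(≡23) mod 37; (29|37)=-1, (23|37)=-1; (−1)^{0·1·18}·(-1)^1·(-1)^0 = -1.
v=∞: -13547 < 0 and -2490026 < 0  ⇒  (a,b)_∞ = -1.
v=5: a=5^-2·(≡3), b=5^0·(≡1) mod 5; (3|5)=-1, (1|5)=+1; (−1)^{-2·0·2}·(-1)^0·(+1)^-2 = +1.
v=23: a=23^1·(≡18), b=23^1·(≡22) mod 23; (18|23)=+1, (22|23)=-1; (−1)^{1·1·11}·(+1)^1·(-1)^1 = +1.
v=11: a=11^0·(≡4), b=11^-1·(≡1) mod 11; (4|11)=+1, (1|11)=+1; (−1)^{0·-1·5}·(+1)^-1·(+1)^0 = +1.
v=2: v_2(a)=0, v_2(b)=13; units ≡ 5, 3 (mod 8); ε·ε+αω+βω = 0·1+0·1+13·1 ≡ 1  ⇒  (a,b)_2 = -1.
v=31: a=31^1·(≡28), b=31^2·(≡4) mod 31; (28|31)=+1, (4|31)=+1; (−1)^{1·2·15}·(+1)^2·(+1)^1 = +1.
v=3: a=3^-2·(≡1), b=3^-2·(≡1) mod 3; (1|3)=+1, (1|3)=+1; (−1)^{-2·-2·1}·(+1)^-2·(+1)^-2 = +1.
v=19: a=19^3·(≡17), b=19^-1·(≡3) mod 19; (17|19)=+1, (3|19)=-1; (−1)^{3·-1·9}·(+1)^-1·(-1)^3 = +1.
(-13547, -2490026 / ℚ) ramifies at {2, 7, 37, ∞}: a division algebra.

[2, 7, 37, inf]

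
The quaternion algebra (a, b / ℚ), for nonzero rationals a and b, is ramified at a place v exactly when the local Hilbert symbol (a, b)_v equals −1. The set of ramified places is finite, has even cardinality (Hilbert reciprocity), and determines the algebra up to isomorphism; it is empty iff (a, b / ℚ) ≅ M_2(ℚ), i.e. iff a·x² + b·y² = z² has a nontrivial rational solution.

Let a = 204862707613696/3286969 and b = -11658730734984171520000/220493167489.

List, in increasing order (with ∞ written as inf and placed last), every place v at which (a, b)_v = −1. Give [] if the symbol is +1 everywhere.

Mod squares: a ≡ 8041, b ≡ -58. Check v ∈ {∞, 2, 5, 7, 11, 17, 19, 29, 37, 43}.
v=2: v_2(a)=14, v_2(b)=15; units ≡ 1, 3 (mod 8); ε·ε+αω+βω = 0·1+14·1+15·0 ≡ 0  ⇒  (a,b)_2 = +1.
v=5: a=5^0·(≡4), b=5^4·(≡2) mod 5; (4|5)=+1, (2|5)=-1; (−1)^{0·4·2}·(+1)^4·(-1)^0 = +1.
v=37: a=37^-2·(≡25), b=37^-4·(≡30) mod 37; (25|37)=+1, (30|37)=+1; (−1)^{-2·-4·18}·(+1)^-4·(+1)^-2 = +1.
v=7: a=7^-4·(≡5), b=7^-6·(≡5) mod 7; (5|7)=-1, (5|7)=-1; (−1)^{-4·-6·3}·(-1)^-6·(-1)^-4 = +1.
v=11: a=11^1·(≡1), b=11^2·(≡2) mod 11; (1|11)=+1, (2|11)=-1; (−1)^{1·2·5}·(+1)^2·(-1)^1 = -1.
v=29: a=29^2·(≡21), b=29^3·(≡2) mod 29; (21|29)=-1, (2|29)=-1; (−1)^{2·3·14}·(-1)^3·(-1)^2 = -1.
v=∞: 8041 > 0 and -58 < 0  ⇒  (a,b)_∞ = +1.
v=17: a=17^1·(≡12), b=17^2·(≡12) mod 17; (12|17)=-1, (12|17)=-1; (−1)^{1·2·8}·(-1)^2·(-1)^1 = -1.
v=43: a=43^3·(≡17), b=43^2·(≡8) mod 43; (17|43)=+1, (8|43)=-1; (−1)^{3·2·21}·(+1)^2·(-1)^3 = -1.
v=19: a=19^0·(≡16), b=19^2·(≡10) mod 19; (16|19)=+1, (10|19)=-1; (−1)^{0·2·9}·(+1)^2·(-1)^0 = +1.
|Ram(8041, -58)| = 4, even; anisotropic at {11, 17, 29, 43}.

[11, 17, 29, 43]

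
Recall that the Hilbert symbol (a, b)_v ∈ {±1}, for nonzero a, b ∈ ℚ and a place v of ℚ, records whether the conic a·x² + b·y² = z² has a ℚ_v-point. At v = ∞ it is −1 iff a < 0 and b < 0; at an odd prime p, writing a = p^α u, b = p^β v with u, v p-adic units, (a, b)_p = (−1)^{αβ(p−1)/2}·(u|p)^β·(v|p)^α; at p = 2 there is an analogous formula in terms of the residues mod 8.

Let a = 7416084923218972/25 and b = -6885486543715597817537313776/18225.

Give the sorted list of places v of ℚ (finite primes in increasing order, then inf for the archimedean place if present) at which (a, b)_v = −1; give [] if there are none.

[13, 23]

Mod squares: a ≡ 247, b ≡ -391391. Check v ∈ {∞, 2, 3, 5, 7, 11, 13, 17, 19, 23}.
v=13: a=13^3·(≡7), b=13^5·(≡4) mod 13; (7|13)=-1, (4|13)=+1; (−1)^{3·5·6}·(-1)^5·(+1)^3 = -1.
v=17: a=17^2·(≡13), b=17^3·(≡5) mod 17; (13|17)=+1, (5|17)=-1; (−1)^{2·3·8}·(+1)^3·(-1)^2 = +1.
v=7: a=7^4·(≡4), b=7^9·(≡5) mod 7; (4|7)=+1, (5|7)=-1; (−1)^{4·9·3}·(+1)^9·(-1)^4 = +1.
v=2: v_2(a)=2, v_2(b)=4; units ≡ 7, 1 (mod 8); ε·ε+αω+βω = 1·0+2·0+4·0 ≡ 0  ⇒  (a,b)_2 = +1.
v=∞: 247 > 0 and -391391 < 0  ⇒  (a,b)_∞ = +1.
v=19: a=19^1·(≡8), b=19^2·(≡1) mod 19; (8|19)=-1, (1|19)=+1; (−1)^{1·2·9}·(-1)^2·(+1)^1 = +1.
v=3: a=3^0·(≡1), b=3^-6·(≡1) mod 3; (1|3)=+1, (1|3)=+1; (−1)^{0·-6·1}·(+1)^-6·(+1)^0 = +1.
v=23: a=23^2·(≡21), b=23^3·(≡12) mod 23; (21|23)=-1, (12|23)=+1; (−1)^{2·3·11}·(-1)^3·(+1)^2 = -1.
v=11: a=11^2·(≡9), b=11^3·(≡5) mod 11; (9|11)=+1, (5|11)=+1; (−1)^{2·3·5}·(+1)^3·(+1)^2 = +1.
v=5: a=5^-2·(≡2), b=5^-2·(≡1) mod 5; (2|5)=-1, (1|5)=+1; (−1)^{-2·-2·2}·(-1)^-2·(+1)^-2 = +1.
(247, -391391 / ℚ) ramifies at {13, 23}: a division algebra.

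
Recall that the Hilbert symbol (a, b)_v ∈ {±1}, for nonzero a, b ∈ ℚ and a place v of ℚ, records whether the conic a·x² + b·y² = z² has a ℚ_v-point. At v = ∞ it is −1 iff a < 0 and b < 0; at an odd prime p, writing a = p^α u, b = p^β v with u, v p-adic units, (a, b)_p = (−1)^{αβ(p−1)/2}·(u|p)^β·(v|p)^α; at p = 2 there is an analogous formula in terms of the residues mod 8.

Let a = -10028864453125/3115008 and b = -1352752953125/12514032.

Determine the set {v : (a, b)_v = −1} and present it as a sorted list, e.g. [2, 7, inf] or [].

[2, 17, 47, inf]

(a, b) ≡ (-74, -29563) mod (ℚ^×)²; places V = {2, 3, 5, 7, 13, 17, 37, 43, 47, 53, ∞}.
(a,b)_47: α=0, u≡10; β=-1, v≡44 (mod 47); (10|47)=-1, (44|47)=-1; sign (−1)^0·-1^-1·-1^0 = -1.
(a,b)_17: α=2, u≡14; β=1, v≡11 (mod 17); (14|17)=-1, (11|17)=-1; sign (−1)^0·-1^1·-1^2 = -1.
(a,b)_53: α=0, u≡27; β=2, v≡25 (mod 53); (27|53)=-1, (25|53)=+1; sign (−1)^0·-1^2·+1^0 = +1.
(a,b)_37: α=1, u≡17; β=1, v≡24 (mod 37); (17|37)=-1, (24|37)=-1; sign (−1)^0·-1^1·-1^1 = +1.
(a,b)_43: α=0, u≡8; β=-2, v≡23 (mod 43); (8|43)=-1, (23|43)=+1; sign (−1)^0·-1^-2·+1^0 = +1.
(a,b)_7: α=4, u≡5; β=2, v≡5 (mod 7); (5|7)=-1, (5|7)=-1; sign (−1)^0·-1^2·-1^4 = +1.
(a,b)_∞: sgn(-74)=−, sgn(-29563)=−, so -1.
(a,b)_5: α=8, u≡4; β=6, v≡3 (mod 5); (4|5)=+1, (3|5)=-1; sign (−1)^0·+1^6·-1^8 = +1.
(a,b)_2: α=-11, β=-4; u≡3, v≡5 (mod 8); ε(u)ε(v)=1·0, αω(v)=-11·1, βω(u)=-4·1; sum ≡ 1  ⇒  -1.
(a,b)_13: α=-2, u≡12; β=0, v≡1 (mod 13); (12|13)=+1, (1|13)=+1; sign (−1)^0·+1^0·+1^-2 = +1.
(a,b)_3: α=-2, u≡1; β=-2, v≡2 (mod 3); (1|3)=+1, (2|3)=-1; sign (−1)^0·+1^-2·-1^-2 = +1.
(-74, -29563 / ℚ) ramifies at {2, 17, 47, ∞}: a division algebra.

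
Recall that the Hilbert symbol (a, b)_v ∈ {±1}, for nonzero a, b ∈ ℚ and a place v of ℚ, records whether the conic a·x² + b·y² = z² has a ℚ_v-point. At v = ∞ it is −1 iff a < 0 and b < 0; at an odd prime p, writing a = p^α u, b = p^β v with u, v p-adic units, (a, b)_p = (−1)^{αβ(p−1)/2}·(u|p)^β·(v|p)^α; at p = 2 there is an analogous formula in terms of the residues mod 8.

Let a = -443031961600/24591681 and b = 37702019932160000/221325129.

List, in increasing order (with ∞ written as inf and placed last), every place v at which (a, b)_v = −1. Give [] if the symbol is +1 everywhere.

[2, 37]

Mod squares: a ≡ -1081621, b ≡ 1271. Check v ∈ {∞, 2, 3, 5, 19, 23, 29, 31, 37, 41}.
v=23: a=23^1·(≡3), b=23^2·(≡1) mod 23; (3|23)=+1, (1|23)=+1; (−1)^{1·2·11}·(+1)^2·(+1)^1 = +1.
v=3: a=3^-4·(≡2), b=3^-6·(≡2) mod 3; (2|3)=-1, (2|3)=-1; (−1)^{-4·-6·1}·(-1)^-6·(-1)^-4 = +1.
v=37: a=37^1·(≡7), b=37^2·(≡20) mod 37; (7|37)=+1, (20|37)=-1; (−1)^{1·2·18}·(+1)^2·(-1)^1 = -1.
v=∞: -1081621 < 0 and 1271 > 0  ⇒  (a,b)_∞ = +1.
v=29: a=29^-2·(≡19), b=29^-2·(≡22) mod 29; (19|29)=-1, (22|29)=+1; (−1)^{-2·-2·14}·(-1)^-2·(+1)^-2 = +1.
v=31: a=31^1·(≡17), b=31^1·(≡25) mod 31; (17|31)=-1, (25|31)=+1; (−1)^{1·1·15}·(-1)^1·(+1)^1 = +1.
v=5: a=5^2·(≡1), b=5^4·(≡4) mod 5; (1|5)=+1, (4|5)=+1; (−1)^{2·4·2}·(+1)^4·(+1)^2 = +1.
v=2: v_2(a)=14, v_2(b)=16; units ≡ 3, 7 (mod 8); ε·ε+αω+βω = 1·1+14·0+16·1 ≡ 1  ⇒  (a,b)_2 = -1.
v=19: a=19^-2·(≡9), b=19^-2·(≡1) mod 19; (9|19)=+1, (1|19)=+1; (−1)^{-2·-2·9}·(+1)^-2·(+1)^-2 = +1.
v=41: a=41^1·(≡37), b=41^1·(≡2) mod 41; (37|41)=+1, (2|41)=+1; (−1)^{1·1·20}·(+1)^1·(+1)^1 = +1.
Ram(-1081621, 1271) = {2, 37}; no ℚ_2-point on the conic.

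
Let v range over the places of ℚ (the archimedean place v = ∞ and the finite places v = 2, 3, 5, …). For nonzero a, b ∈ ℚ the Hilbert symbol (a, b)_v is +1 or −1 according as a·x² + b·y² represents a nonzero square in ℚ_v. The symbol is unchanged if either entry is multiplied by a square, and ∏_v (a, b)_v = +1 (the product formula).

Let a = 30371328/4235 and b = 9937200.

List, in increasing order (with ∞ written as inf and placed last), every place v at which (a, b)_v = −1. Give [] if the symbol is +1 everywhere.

[2, 3, 5, 7]

(a, b) ≡ (2730, 3) mod (ℚ^×)²; places V = {2, 3, 5, 7, 11, 13, ∞}.
(a,b)_13: α=3, u≡7; β=2, v≡1 (mod 13); (7|13)=-1, (1|13)=+1; sign (−1)^0·-1^2·+1^3 = +1.
(a,b)_3: α=3, u≡1; β=1, v≡1 (mod 3); (1|3)=+1, (1|3)=+1; sign (−1)^1·+1^1·+1^3 = -1.
(a,b)_7: α=-1, u≡5; β=2, v≡3 (mod 7); (5|7)=-1, (3|7)=-1; sign (−1)^0·-1^2·-1^-1 = -1.
(a,b)_5: α=-1, u≡4; β=2, v≡3 (mod 5); (4|5)=+1, (3|5)=-1; sign (−1)^0·+1^2·-1^-1 = -1.
(a,b)_11: α=-2, u≡10; β=0, v≡9 (mod 11); (10|11)=-1, (9|11)=+1; sign (−1)^0·-1^0·+1^-2 = +1.
(a,b)_∞: sgn(2730)=+, sgn(3)=+, so +1.
(a,b)_2: α=9, β=4; u≡5, v≡3 (mod 8); ε(u)ε(v)=0·1, αω(v)=9·1, βω(u)=4·1; sum ≡ 1  ⇒  -1.
Ram(2730, 3) = {2, 3, 5, 7}; no ℚ_2-point on the conic.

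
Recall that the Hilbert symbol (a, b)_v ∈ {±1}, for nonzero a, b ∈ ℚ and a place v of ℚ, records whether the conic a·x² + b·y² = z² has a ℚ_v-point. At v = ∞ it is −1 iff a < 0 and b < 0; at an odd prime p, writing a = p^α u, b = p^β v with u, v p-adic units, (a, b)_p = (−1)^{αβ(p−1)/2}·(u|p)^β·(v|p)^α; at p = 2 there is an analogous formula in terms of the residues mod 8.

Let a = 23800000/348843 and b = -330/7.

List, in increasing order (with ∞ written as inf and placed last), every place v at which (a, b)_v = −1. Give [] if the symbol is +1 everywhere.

[3, 7]

(a, b) ≡ (1785, -2310) mod (ℚ^×)²; places V = {2, 3, 5, 7, 11, 17, 31, ∞}.
(a,b)_2: α=6, β=1; u≡1, v≡5 (mod 8); ε(u)ε(v)=0·0, αω(v)=6·1, βω(u)=1·0; sum ≡ 0  ⇒  +1.
(a,b)_31: α=-2, u≡14; β=0, v≡6 (mod 31); (14|31)=+1, (6|31)=-1; sign (−1)^0·+1^0·-1^-2 = +1.
(a,b)_∞: sgn(1785)=+, sgn(-2310)=−, so +1.
(a,b)_3: α=-1, u≡1; β=1, v≡1 (mod 3); (1|3)=+1, (1|3)=+1; sign (−1)^1·+1^1·+1^-1 = -1.
(a,b)_5: α=5, u≡2; β=1, v≡2 (mod 5); (2|5)=-1, (2|5)=-1; sign (−1)^0·-1^1·-1^5 = +1.
(a,b)_7: α=1, u≡6; β=-1, v≡6 (mod 7); (6|7)=-1, (6|7)=-1; sign (−1)^1·-1^-1·-1^1 = -1.
(a,b)_17: α=1, u≡11; β=0, v≡16 (mod 17); (11|17)=-1, (16|17)=+1; sign (−1)^0·-1^0·+1^1 = +1.
(a,b)_11: α=-2, u≡4; β=1, v≡2 (mod 11); (4|11)=+1, (2|11)=-1; sign (−1)^0·+1^1·-1^-2 = +1.
|Ram(1785, -2310)| = 2, even; anisotropic at {3, 7}.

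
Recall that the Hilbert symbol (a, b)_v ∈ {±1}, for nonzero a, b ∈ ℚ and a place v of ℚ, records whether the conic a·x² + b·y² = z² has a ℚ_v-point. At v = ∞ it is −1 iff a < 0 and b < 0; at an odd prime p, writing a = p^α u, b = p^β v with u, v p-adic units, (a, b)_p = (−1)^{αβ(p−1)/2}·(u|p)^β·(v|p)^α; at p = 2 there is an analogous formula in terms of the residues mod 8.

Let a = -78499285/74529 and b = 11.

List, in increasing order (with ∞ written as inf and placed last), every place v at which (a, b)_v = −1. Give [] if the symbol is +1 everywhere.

[2, 17]

Mod squares: a ≡ -85, b ≡ 11. Check v ∈ {∞, 2, 3, 5, 7, 11, 13, 17, 31}.
v=2: v_2(a)=0, v_2(b)=0; units ≡ 3, 3 (mod 8); ε·ε+αω+βω = 1·1+0·1+0·1 ≡ 1  ⇒  (a,b)_2 = -1.
v=31: a=31^4·(≡14), b=31^0·(≡11) mod 31; (14|31)=+1, (11|31)=-1; (−1)^{4·0·15}·(+1)^0·(-1)^4 = +1.
v=13: a=13^-2·(≡7), b=13^0·(≡11) mod 13; (7|13)=-1, (11|13)=-1; (−1)^{-2·0·6}·(-1)^0·(-1)^-2 = +1.
v=11: a=11^0·(≡1), b=11^1·(≡1) mod 11; (1|11)=+1, (1|11)=+1; (−1)^{0·1·5}·(+1)^1·(+1)^0 = +1.
v=∞: -85 < 0 and 11 > 0  ⇒  (a,b)_∞ = +1.
v=7: a=7^-2·(≡5), b=7^0·(≡4) mod 7; (5|7)=-1, (4|7)=+1; (−1)^{-2·0·3}·(-1)^0·(+1)^-2 = +1.
v=3: a=3^-2·(≡2), b=3^0·(≡2) mod 3; (2|3)=-1, (2|3)=-1; (−1)^{-2·0·1}·(-1)^0·(-1)^-2 = +1.
v=5: a=5^1·(≡2), b=5^0·(≡1) mod 5; (2|5)=-1, (1|5)=+1; (−1)^{1·0·2}·(-1)^0·(+1)^1 = +1.
v=17: a=17^1·(≡3), b=17^0·(≡11) mod 17; (3|17)=-1, (11|17)=-1; (−1)^{1·0·8}·(-1)^0·(-1)^1 = -1.
|Ram(-85, 11)| = 2, even; anisotropic at {2, 17}.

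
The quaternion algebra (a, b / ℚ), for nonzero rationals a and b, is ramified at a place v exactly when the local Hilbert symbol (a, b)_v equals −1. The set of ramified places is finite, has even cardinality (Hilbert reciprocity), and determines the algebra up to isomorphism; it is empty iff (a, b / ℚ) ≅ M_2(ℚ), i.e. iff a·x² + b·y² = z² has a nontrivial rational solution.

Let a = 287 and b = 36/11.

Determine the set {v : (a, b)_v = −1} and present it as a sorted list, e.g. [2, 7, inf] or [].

[2, 41]

Mod squares: a ≡ 287, b ≡ 11. Check v ∈ {∞, 2, 3, 7, 11, 41}.
v=3: a=3^0·(≡2), b=3^2·(≡2) mod 3; (2|3)=-1, (2|3)=-1; (−1)^{0·2·1}·(-1)^2·(-1)^0 = +1.
v=7: a=7^1·(≡6), b=7^0·(≡2) mod 7; (6|7)=-1, (2|7)=+1; (−1)^{1·0·3}·(-1)^0·(+1)^1 = +1.
v=11: a=11^0·(≡1), b=11^-1·(≡3) mod 11; (1|11)=+1, (3|11)=+1; (−1)^{0·-1·5}·(+1)^-1·(+1)^0 = +1.
v=2: v_2(a)=0, v_2(b)=2; units ≡ 7, 3 (mod 8); ε·ε+αω+βω = 1·1+0·1+2·0 ≡ 1  ⇒  (a,b)_2 = -1.
v=∞: 287 > 0 and 11 > 0  ⇒  (a,b)_∞ = +1.
v=41: a=41^1·(≡7), b=41^0·(≡7) mod 41; (7|41)=-1, (7|41)=-1; (−1)^{1·0·20}·(-1)^0·(-1)^1 = -1.
Ram(287, 11) = {2, 41}; no ℚ_2-point on the conic.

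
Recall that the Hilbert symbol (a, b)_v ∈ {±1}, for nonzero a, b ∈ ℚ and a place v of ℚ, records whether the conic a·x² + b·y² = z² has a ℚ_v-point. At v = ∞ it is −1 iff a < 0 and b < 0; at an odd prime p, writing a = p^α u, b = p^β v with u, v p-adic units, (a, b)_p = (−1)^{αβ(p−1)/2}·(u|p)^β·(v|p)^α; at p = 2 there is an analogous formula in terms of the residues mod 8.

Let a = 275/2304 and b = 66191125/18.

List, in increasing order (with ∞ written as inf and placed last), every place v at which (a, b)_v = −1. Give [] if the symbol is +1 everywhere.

(a, b) ≡ (11, 10010) mod (ℚ^×)²; places V = {2, 3, 5, 7, 11, 13, 23, ∞}.
(a,b)_∞: sgn(11)=+, sgn(10010)=+, so +1.
(a,b)_3: α=-2, u≡2; β=-2, v≡2 (mod 3); (2|3)=-1, (2|3)=-1; sign (−1)^0·-1^-2·-1^-2 = +1.
(a,b)_23: α=0, u≡17; β=2, v≡22 (mod 23); (17|23)=-1, (22|23)=-1; sign (−1)^0·-1^2·-1^0 = +1.
(a,b)_5: α=2, u≡4; β=3, v≡3 (mod 5); (4|5)=+1, (3|5)=-1; sign (−1)^0·+1^3·-1^2 = +1.
(a,b)_11: α=1, u≡5; β=1, v≡8 (mod 11); (5|11)=+1, (8|11)=-1; sign (−1)^1·+1^1·-1^1 = +1.
(a,b)_2: α=-8, β=-1; u≡3, v≡5 (mod 8); ε(u)ε(v)=1·0, αω(v)=-8·1, βω(u)=-1·1; sum ≡ 1  ⇒  -1.
(a,b)_7: α=0, u≡2; β=1, v≡4 (mod 7); (2|7)=+1, (4|7)=+1; sign (−1)^0·+1^1·+1^0 = +1.
(a,b)_13: α=0, u≡5; β=1, v≡9 (mod 13); (5|13)=-1, (9|13)=+1; sign (−1)^0·-1^1·+1^0 = -1.
|Ram(11, 10010)| = 2, even; anisotropic at {2, 13}.

[2, 13]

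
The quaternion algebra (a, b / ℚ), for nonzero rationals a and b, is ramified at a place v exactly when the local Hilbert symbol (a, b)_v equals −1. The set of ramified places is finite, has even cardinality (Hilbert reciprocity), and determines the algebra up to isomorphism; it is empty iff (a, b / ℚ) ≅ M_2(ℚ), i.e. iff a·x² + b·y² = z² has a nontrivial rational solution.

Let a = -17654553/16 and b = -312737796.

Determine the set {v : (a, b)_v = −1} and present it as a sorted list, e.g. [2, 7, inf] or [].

[2, inf]

Mod squares: a ≡ -817, b ≡ -177289. Check v ∈ {∞, 2, 3, 7, 19, 31, 43}.
v=∞: -817 < 0 and -177289 < 0  ⇒  (a,b)_∞ = -1.
v=3: a=3^2·(≡2), b=3^2·(≡2) mod 3; (2|3)=-1, (2|3)=-1; (−1)^{2·2·1}·(-1)^2·(-1)^2 = +1.
v=43: a=43^1·(≡13), b=43^1·(≡5) mod 43; (13|43)=+1, (5|43)=-1; (−1)^{1·1·21}·(+1)^1·(-1)^1 = +1.
v=2: v_2(a)=-4, v_2(b)=2; units ≡ 7, 7 (mod 8); ε·ε+αω+βω = 1·1+-4·0+2·0 ≡ 1  ⇒  (a,b)_2 = -1.
v=19: a=19^1·(≡10), b=19^1·(≡6) mod 19; (10|19)=-1, (6|19)=+1; (−1)^{1·1·9}·(-1)^1·(+1)^1 = +1.
v=7: a=7^4·(≡2), b=7^3·(≡6) mod 7; (2|7)=+1, (6|7)=-1; (−1)^{4·3·3}·(+1)^3·(-1)^4 = +1.
v=31: a=31^0·(≡18), b=31^1·(≡14) mod 31; (18|31)=+1, (14|31)=+1; (−1)^{0·1·15}·(+1)^1·(+1)^0 = +1.
|Ram(-817, -177289)| = 2, even; anisotropic at {2, ∞}.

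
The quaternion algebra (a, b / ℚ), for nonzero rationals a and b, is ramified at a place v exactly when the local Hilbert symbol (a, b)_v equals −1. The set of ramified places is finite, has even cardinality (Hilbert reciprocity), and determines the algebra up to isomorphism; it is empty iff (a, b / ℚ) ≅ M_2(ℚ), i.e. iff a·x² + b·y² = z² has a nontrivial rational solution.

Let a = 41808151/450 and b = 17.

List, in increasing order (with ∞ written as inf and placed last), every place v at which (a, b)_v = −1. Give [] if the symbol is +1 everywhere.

[7, 11]

Mod squares: a ≡ 49742, b ≡ 17. Check v ∈ {∞, 2, 3, 5, 7, 11, 17, 19, 41}.
v=41: a=41^2·(≡16), b=41^0·(≡17) mod 41; (16|41)=+1, (17|41)=-1; (−1)^{2·0·20}·(+1)^0·(-1)^2 = +1.
v=11: a=11^1·(≡1), b=11^0·(≡6) mod 11; (1|11)=+1, (6|11)=-1; (−1)^{1·0·5}·(+1)^0·(-1)^1 = -1.
v=19: a=19^1·(≡3), b=19^0·(≡17) mod 19; (3|19)=-1, (17|19)=+1; (−1)^{1·0·9}·(-1)^0·(+1)^1 = +1.
v=5: a=5^-2·(≡2), b=5^0·(≡2) mod 5; (2|5)=-1, (2|5)=-1; (−1)^{-2·0·2}·(-1)^0·(-1)^-2 = +1.
v=∞: 49742 > 0 and 17 > 0  ⇒  (a,b)_∞ = +1.
v=7: a=7^1·(≡2), b=7^0·(≡3) mod 7; (2|7)=+1, (3|7)=-1; (−1)^{1·0·3}·(+1)^0·(-1)^1 = -1.
v=17: a=17^1·(≡4), b=17^1·(≡1) mod 17; (4|17)=+1, (1|17)=+1; (−1)^{1·1·8}·(+1)^1·(+1)^1 = +1.
v=3: a=3^-2·(≡2), b=3^0·(≡2) mod 3; (2|3)=-1, (2|3)=-1; (−1)^{-2·0·1}·(-1)^0·(-1)^-2 = +1.
v=2: v_2(a)=-1, v_2(b)=0; units ≡ 7, 1 (mod 8); ε·ε+αω+βω = 1·0+-1·0+0·0 ≡ 0  ⇒  (a,b)_2 = +1.
Ram(49742, 17) = {7, 11}; no ℚ_7-point on the conic.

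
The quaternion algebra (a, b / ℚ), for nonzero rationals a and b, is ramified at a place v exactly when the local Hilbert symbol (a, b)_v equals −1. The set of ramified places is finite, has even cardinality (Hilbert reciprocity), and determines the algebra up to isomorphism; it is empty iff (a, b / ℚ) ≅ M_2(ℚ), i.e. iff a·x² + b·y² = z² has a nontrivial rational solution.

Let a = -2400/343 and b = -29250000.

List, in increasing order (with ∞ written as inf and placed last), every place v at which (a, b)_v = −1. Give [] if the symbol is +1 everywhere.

Mod squares: a ≡ -42, b ≡ -13. Check v ∈ {∞, 2, 3, 5, 7, 13}.
v=13: a=13^0·(≡1), b=13^1·(≡1) mod 13; (1|13)=+1, (1|13)=+1; (−1)^{0·1·6}·(+1)^1·(+1)^0 = +1.
v=2: v_2(a)=5, v_2(b)=4; units ≡ 3, 3 (mod 8); ε·ε+αω+βω = 1·1+5·1+4·1 ≡ 0  ⇒  (a,b)_2 = +1.
v=∞: -42 < 0 and -13 < 0  ⇒  (a,b)_∞ = -1.
v=3: a=3^1·(≡1), b=3^2·(≡2) mod 3; (1|3)=+1, (2|3)=-1; (−1)^{1·2·1}·(+1)^2·(-1)^1 = -1.
v=5: a=5^2·(≡3), b=5^6·(≡3) mod 5; (3|5)=-1, (3|5)=-1; (−1)^{2·6·2}·(-1)^6·(-1)^2 = +1.
v=7: a=7^-3·(≡1), b=7^0·(≡4) mod 7; (1|7)=+1, (4|7)=+1; (−1)^{-3·0·3}·(+1)^0·(+1)^-3 = +1.
Ram(-42, -13) = {3, ∞}; no ℚ_3-point on the conic.

[3, inf]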